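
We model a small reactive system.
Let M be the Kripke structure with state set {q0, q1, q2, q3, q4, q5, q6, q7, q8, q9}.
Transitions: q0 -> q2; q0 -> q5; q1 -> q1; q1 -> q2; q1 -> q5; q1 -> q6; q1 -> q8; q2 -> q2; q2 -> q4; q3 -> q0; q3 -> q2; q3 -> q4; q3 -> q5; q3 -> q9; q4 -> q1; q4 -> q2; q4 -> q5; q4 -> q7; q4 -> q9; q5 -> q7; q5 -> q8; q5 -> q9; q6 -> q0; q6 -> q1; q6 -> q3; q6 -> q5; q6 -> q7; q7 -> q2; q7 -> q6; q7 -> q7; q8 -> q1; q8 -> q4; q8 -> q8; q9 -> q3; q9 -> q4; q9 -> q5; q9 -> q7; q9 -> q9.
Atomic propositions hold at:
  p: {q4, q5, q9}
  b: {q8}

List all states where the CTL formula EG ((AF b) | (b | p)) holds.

{q4, q5, q8, q9}

AF b: least fixpoint, start Z0 = {q8}, add states with every successor in Z. Already a fixed point.
Sat(AF b) = {q8}
Sat(b | p) = {q4, q5, q8, q9}
Sat((AF b) | (b | p)) = {q4, q5, q8, q9}
EG ((AF b) | (b | p)): greatest fixpoint, start Z0 = {q4, q5, q8, q9}, keep only states in Sat with some successor in Z. Already a fixed point.
Sat(EG ((AF b) | (b | p))) = {q4, q5, q8, q9}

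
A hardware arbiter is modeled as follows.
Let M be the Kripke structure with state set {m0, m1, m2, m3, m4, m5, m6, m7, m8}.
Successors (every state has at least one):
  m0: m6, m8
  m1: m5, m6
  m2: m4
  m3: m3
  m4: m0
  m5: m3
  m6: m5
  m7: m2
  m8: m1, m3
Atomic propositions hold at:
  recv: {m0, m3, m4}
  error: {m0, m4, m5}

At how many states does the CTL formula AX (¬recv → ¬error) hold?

Sat(¬recv) = {m1, m2, m5, m6, m7, m8}
Sat(¬error) = {m1, m2, m3, m6, m7, m8}
Sat(¬recv → ¬error) = {m0, m1, m2, m3, m4, m6, m7, m8}
Sat(AX (¬recv → ¬error)) = {s : every successor in {m0, m1, m2, m3, m4, m6, m7, m8}} = {m0, m2, m3, m4, m5, m7, m8}
|Sat(AX (¬recv → ¬error))| = |{m0, m2, m3, m4, m5, m7, m8}| = 7.

7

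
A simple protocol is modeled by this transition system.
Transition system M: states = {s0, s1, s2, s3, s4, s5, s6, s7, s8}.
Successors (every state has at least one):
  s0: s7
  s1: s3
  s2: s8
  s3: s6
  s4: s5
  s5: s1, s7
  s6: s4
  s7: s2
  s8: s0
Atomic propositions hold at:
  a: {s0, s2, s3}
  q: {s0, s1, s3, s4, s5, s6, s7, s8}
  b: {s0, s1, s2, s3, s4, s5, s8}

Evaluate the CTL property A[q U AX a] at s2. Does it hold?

No

Sat(AX a) = {s : every successor in {s0, s2, s3}} = {s1, s7, s8}
A[q U AX a]: least fixpoint, start Z0 = Sat(AX a) = {s1, s7, s8}, add states in Sat(q) with every successor in Z. Z1 = {s0, s1, s5, s7, s8}; Z2 = {s0, s1, s4, s5, s7, s8}; Z3 = {s0, s1, s4, s5, s6, s7, s8}; Z4 = {s0, s1, s3, s4, s5, s6, s7, s8}; fixed.
Sat(A[q U AX a]) = {s0, s1, s3, s4, s5, s6, s7, s8}
s2 ∉ Sat(A[q U AX a]) = {s0, s1, s3, s4, s5, s6, s7, s8}, so the formula does not hold at s2.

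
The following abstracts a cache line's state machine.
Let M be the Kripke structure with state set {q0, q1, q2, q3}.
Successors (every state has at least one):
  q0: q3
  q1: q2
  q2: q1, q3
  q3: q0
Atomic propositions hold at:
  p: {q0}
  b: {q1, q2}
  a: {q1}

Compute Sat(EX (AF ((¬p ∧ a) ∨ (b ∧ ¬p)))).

Sat(¬p) = {q1, q2, q3}
Sat(¬p ∧ a) = {q1}
Sat(b ∧ ¬p) = {q1, q2}
Sat((¬p ∧ a) ∨ (b ∧ ¬p)) = {q1, q2}
AF ((¬p ∧ a) ∨ (b ∧ ¬p)): least fixpoint, start Z0 = {q1, q2}, add states with every successor in Z. Already a fixed point.
Sat(AF ((¬p ∧ a) ∨ (b ∧ ¬p))) = {q1, q2}
Sat(EX (AF ((¬p ∧ a) ∨ (b ∧ ¬p)))) = {s : some successor in {q1, q2}} = {q1, q2}

{q1, q2}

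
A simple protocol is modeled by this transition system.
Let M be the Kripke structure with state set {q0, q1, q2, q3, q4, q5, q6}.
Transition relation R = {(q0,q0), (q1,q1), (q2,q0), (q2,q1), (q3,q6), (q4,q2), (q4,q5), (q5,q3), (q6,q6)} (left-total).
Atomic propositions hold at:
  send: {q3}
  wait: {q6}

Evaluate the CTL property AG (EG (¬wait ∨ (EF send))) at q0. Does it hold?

Yes

Sat(¬wait) = {q0, q1, q2, q3, q4, q5}
EF send: least fixpoint, start Z0 = {q3}, add states with some successor in Z. Z1 = {q3, q5}; Z2 = {q3, q4, q5}; fixed.
Sat(EF send) = {q3, q4, q5}
Sat(¬wait ∨ (EF send)) = {q0, q1, q2, q3, q4, q5}
EG (¬wait ∨ (EF send)): greatest fixpoint, start Z0 = {q0, q1, q2, q3, q4, q5}, keep only states in Sat with some successor in Z. Z1 = {q0, q1, q2, q4, q5}; Z2 = {q0, q1, q2, q4}; fixed.
Sat(EG (¬wait ∨ (EF send))) = {q0, q1, q2, q4}
AG (EG (¬wait ∨ (EF send))): greatest fixpoint, start Z0 = {q0, q1, q2, q4}, keep only states in Sat with every successor in Z. Z1 = {q0, q1, q2}; fixed.
Sat(AG (EG (¬wait ∨ (EF send)))) = {q0, q1, q2}
q0 ∈ Sat(AG (EG (¬wait ∨ (EF send)))) = {q0, q1, q2}, so the formula holds at q0.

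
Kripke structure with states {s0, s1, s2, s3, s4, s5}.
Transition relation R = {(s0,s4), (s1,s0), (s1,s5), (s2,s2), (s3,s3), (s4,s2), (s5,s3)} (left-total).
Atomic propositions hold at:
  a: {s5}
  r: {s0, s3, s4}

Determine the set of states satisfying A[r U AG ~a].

Sat(~a) = {s0, s1, s2, s3, s4}
AG ~a: greatest fixpoint, start Z0 = {s0, s1, s2, s3, s4}, keep only states in Sat with every successor in Z. Z1 = {s0, s2, s3, s4}; fixed.
Sat(AG ~a) = {s0, s2, s3, s4}
A[r U AG ~a]: least fixpoint, start Z0 = Sat(AG ~a) = {s0, s2, s3, s4}, add states in Sat(r) with every successor in Z. Already a fixed point.
Sat(A[r U AG ~a]) = {s0, s2, s3, s4}

{s0, s2, s3, s4}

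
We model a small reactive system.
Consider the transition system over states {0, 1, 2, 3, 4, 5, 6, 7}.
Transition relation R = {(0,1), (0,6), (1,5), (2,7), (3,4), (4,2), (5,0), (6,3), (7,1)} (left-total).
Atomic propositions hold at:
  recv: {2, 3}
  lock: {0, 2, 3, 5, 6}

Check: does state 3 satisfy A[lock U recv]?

A[lock U recv]: least fixpoint, start Z0 = Sat(recv) = {2, 3}, add states in Sat(lock) with every successor in Z. Z1 = {2, 3, 6}; fixed.
Sat(A[lock U recv]) = {2, 3, 6}
3 ∈ Sat(A[lock U recv]) = {2, 3, 6}, so the formula holds at 3.

Yes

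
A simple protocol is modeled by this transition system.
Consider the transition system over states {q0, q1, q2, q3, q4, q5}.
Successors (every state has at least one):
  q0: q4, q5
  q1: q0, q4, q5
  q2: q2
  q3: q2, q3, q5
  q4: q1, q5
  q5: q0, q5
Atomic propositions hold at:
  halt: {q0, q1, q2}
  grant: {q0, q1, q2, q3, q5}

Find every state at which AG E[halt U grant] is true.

E[halt U grant]: least fixpoint, start Z0 = Sat(grant) = {q0, q1, q2, q3, q5}, add states in Sat(halt) with some successor in Z. Already a fixed point.
Sat(E[halt U grant]) = {q0, q1, q2, q3, q5}
AG E[halt U grant]: greatest fixpoint, start Z0 = {q0, q1, q2, q3, q5}, keep only states in Sat with every successor in Z. Z1 = {q2, q3, q5}; Z2 = {q2, q3}; Z3 = {q2}; fixed.
Sat(AG E[halt U grant]) = {q2}

{q2}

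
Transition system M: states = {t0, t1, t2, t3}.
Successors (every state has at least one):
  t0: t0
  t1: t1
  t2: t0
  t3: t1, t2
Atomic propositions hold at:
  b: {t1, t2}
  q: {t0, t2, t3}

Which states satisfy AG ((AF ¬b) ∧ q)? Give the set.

Sat(¬b) = {t0, t3}
AF ¬b: least fixpoint, start Z0 = {t0, t3}, add states with every successor in Z. Z1 = {t0, t2, t3}; fixed.
Sat(AF ¬b) = {t0, t2, t3}
Sat((AF ¬b) ∧ q) = {t0, t2, t3}
AG ((AF ¬b) ∧ q): greatest fixpoint, start Z0 = {t0, t2, t3}, keep only states in Sat with every successor in Z. Z1 = {t0, t2}; fixed.
Sat(AG ((AF ¬b) ∧ q)) = {t0, t2}

{t0, t2}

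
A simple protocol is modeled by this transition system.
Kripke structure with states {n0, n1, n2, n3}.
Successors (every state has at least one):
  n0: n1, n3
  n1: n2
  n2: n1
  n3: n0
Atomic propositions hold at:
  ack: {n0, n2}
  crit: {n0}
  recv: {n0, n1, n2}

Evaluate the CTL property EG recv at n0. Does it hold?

EG recv: greatest fixpoint, start Z0 = {n0, n1, n2}, keep only states in Sat with some successor in Z. Already a fixed point.
Sat(EG recv) = {n0, n1, n2}
n0 ∈ Sat(EG recv) = {n0, n1, n2}, so the formula holds at n0.

Yes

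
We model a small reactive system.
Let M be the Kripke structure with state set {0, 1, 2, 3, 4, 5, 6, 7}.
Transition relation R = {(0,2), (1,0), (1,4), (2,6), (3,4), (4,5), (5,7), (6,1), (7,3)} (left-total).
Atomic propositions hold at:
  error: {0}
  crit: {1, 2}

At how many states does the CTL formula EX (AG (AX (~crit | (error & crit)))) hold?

5

Sat(~crit) = {0, 3, 4, 5, 6, 7}
Sat(error & crit) = ∅
Sat(~crit | (error & crit)) = {0, 3, 4, 5, 6, 7}
Sat(AX (~crit | (error & crit))) = {s : every successor in {0, 3, 4, 5, 6, 7}} = {1, 2, 3, 4, 5, 7}
AG (AX (~crit | (error & crit))): greatest fixpoint, start Z0 = {1, 2, 3, 4, 5, 7}, keep only states in Sat with every successor in Z. Z1 = {3, 4, 5, 7}; fixed.
Sat(AG (AX (~crit | (error & crit)))) = {3, 4, 5, 7}
Sat(EX (AG (AX (~crit | (error & crit))))) = {s : some successor in {3, 4, 5, 7}} = {1, 3, 4, 5, 7}
|Sat(EX (AG (AX (~crit | (error & crit)))))| = |{1, 3, 4, 5, 7}| = 5.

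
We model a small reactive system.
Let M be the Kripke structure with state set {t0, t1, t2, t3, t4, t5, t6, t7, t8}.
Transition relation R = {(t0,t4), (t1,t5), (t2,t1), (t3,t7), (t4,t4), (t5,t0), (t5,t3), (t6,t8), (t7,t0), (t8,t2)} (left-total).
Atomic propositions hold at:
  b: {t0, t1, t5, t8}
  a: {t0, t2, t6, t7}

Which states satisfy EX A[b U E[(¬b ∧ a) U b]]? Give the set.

Sat(¬b) = {t2, t3, t4, t6, t7}
Sat(¬b ∧ a) = {t2, t6, t7}
E[(¬b ∧ a) U b]: least fixpoint, start Z0 = Sat(b) = {t0, t1, t5, t8}, add states in Sat(¬b ∧ a) with some successor in Z. Z1 = {t0, t1, t2, t5, t6, t7, t8}; fixed.
Sat(E[(¬b ∧ a) U b]) = {t0, t1, t2, t5, t6, t7, t8}
A[b U E[(¬b ∧ a) U b]]: least fixpoint, start Z0 = Sat(E[(¬b ∧ a) U b]) = {t0, t1, t2, t5, t6, t7, t8}, add states in Sat(b) with every successor in Z. Already a fixed point.
Sat(A[b U E[(¬b ∧ a) U b]]) = {t0, t1, t2, t5, t6, t7, t8}
Sat(EX A[b U E[(¬b ∧ a) U b]]) = {s : some successor in {t0, t1, t2, t5, t6, t7, t8}} = {t1, t2, t3, t5, t6, t7, t8}

{t1, t2, t3, t5, t6, t7, t8}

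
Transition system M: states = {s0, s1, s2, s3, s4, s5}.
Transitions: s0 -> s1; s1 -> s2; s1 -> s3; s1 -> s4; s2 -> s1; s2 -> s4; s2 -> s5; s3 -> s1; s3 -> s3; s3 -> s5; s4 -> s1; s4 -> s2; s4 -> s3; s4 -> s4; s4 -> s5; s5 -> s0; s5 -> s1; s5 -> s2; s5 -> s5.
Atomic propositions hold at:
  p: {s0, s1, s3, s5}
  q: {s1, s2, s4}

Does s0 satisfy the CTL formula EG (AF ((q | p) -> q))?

Yes

Sat(q | p) = {s0, s1, s2, s3, s4, s5}
Sat((q | p) -> q) = {s1, s2, s4}
AF ((q | p) -> q): least fixpoint, start Z0 = {s1, s2, s4}, add states with every successor in Z. Z1 = {s0, s1, s2, s4}; fixed.
Sat(AF ((q | p) -> q)) = {s0, s1, s2, s4}
EG (AF ((q | p) -> q)): greatest fixpoint, start Z0 = {s0, s1, s2, s4}, keep only states in Sat with some successor in Z. Already a fixed point.
Sat(EG (AF ((q | p) -> q))) = {s0, s1, s2, s4}
s0 ∈ Sat(EG (AF ((q | p) -> q))) = {s0, s1, s2, s4}, so the formula holds at s0.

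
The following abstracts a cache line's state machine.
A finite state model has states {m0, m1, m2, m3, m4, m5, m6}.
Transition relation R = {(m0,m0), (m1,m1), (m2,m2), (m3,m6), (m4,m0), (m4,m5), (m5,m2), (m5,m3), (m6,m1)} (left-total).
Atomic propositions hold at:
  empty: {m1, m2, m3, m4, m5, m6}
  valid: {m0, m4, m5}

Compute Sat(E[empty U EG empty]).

{m1, m2, m3, m4, m5, m6}

EG empty: greatest fixpoint, start Z0 = {m1, m2, m3, m4, m5, m6}, keep only states in Sat with some successor in Z. Already a fixed point.
Sat(EG empty) = {m1, m2, m3, m4, m5, m6}
E[empty U EG empty]: least fixpoint, start Z0 = Sat(EG empty) = {m1, m2, m3, m4, m5, m6}, add states in Sat(empty) with some successor in Z. Already a fixed point.
Sat(E[empty U EG empty]) = {m1, m2, m3, m4, m5, m6}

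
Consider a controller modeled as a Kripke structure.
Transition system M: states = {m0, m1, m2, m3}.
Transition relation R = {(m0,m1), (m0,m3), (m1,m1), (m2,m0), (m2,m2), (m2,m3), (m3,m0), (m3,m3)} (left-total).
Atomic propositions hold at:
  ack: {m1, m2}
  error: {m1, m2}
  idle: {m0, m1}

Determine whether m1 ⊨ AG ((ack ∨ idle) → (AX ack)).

Yes

Sat(ack ∨ idle) = {m0, m1, m2}
Sat(AX ack) = {s : every successor in {m1, m2}} = {m1}
Sat((ack ∨ idle) → (AX ack)) = {m1, m3}
AG ((ack ∨ idle) → (AX ack)): greatest fixpoint, start Z0 = {m1, m3}, keep only states in Sat with every successor in Z. Z1 = {m1}; fixed.
Sat(AG ((ack ∨ idle) → (AX ack))) = {m1}
m1 ∈ Sat(AG ((ack ∨ idle) → (AX ack))) = {m1}, so the formula holds at m1.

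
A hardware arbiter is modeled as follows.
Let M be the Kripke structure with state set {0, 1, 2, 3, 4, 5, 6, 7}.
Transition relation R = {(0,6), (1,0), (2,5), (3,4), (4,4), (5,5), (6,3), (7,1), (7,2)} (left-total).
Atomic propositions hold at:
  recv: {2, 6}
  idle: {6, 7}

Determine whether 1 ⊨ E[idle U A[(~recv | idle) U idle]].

Sat(~recv) = {0, 1, 3, 4, 5, 7}
Sat(~recv | idle) = {0, 1, 3, 4, 5, 6, 7}
A[(~recv | idle) U idle]: least fixpoint, start Z0 = Sat(idle) = {6, 7}, add states in Sat(~recv | idle) with every successor in Z. Z1 = {0, 6, 7}; Z2 = {0, 1, 6, 7}; fixed.
Sat(A[(~recv | idle) U idle]) = {0, 1, 6, 7}
E[idle U A[(~recv | idle) U idle]]: least fixpoint, start Z0 = Sat(A[(~recv | idle) U idle]) = {0, 1, 6, 7}, add states in Sat(idle) with some successor in Z. Already a fixed point.
Sat(E[idle U A[(~recv | idle) U idle]]) = {0, 1, 6, 7}
1 ∈ Sat(E[idle U A[(~recv | idle) U idle]]) = {0, 1, 6, 7}, so the formula holds at 1.

Yes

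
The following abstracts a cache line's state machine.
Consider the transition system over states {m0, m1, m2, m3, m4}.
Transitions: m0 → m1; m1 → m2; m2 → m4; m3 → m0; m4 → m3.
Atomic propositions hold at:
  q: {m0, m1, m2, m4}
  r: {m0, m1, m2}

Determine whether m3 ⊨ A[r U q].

No

A[r U q]: least fixpoint, start Z0 = Sat(q) = {m0, m1, m2, m4}, add states in Sat(r) with every successor in Z. Already a fixed point.
Sat(A[r U q]) = {m0, m1, m2, m4}
m3 ∉ Sat(A[r U q]) = {m0, m1, m2, m4}, so the formula does not hold at m3.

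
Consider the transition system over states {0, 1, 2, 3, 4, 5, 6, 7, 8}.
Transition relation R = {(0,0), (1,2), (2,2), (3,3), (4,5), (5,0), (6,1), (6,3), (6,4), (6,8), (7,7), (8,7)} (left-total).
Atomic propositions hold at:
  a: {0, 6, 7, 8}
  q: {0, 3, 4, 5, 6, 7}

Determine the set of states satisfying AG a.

{0, 7, 8}

AG a: greatest fixpoint, start Z0 = {0, 6, 7, 8}, keep only states in Sat with every successor in Z. Z1 = {0, 7, 8}; fixed.
Sat(AG a) = {0, 7, 8}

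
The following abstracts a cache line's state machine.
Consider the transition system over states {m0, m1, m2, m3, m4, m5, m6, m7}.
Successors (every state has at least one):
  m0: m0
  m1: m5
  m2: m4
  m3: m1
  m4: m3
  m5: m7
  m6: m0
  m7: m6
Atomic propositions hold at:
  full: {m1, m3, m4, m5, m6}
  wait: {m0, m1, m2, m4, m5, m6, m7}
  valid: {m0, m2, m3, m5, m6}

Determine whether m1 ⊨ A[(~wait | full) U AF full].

Yes

Sat(~wait) = {m3}
Sat(~wait | full) = {m1, m3, m4, m5, m6}
AF full: least fixpoint, start Z0 = {m1, m3, m4, m5, m6}, add states with every successor in Z. Z1 = {m1, m2, m3, m4, m5, m6, m7}; fixed.
Sat(AF full) = {m1, m2, m3, m4, m5, m6, m7}
A[(~wait | full) U AF full]: least fixpoint, start Z0 = Sat(AF full) = {m1, m2, m3, m4, m5, m6, m7}, add states in Sat(~wait | full) with every successor in Z. Already a fixed point.
Sat(A[(~wait | full) U AF full]) = {m1, m2, m3, m4, m5, m6, m7}
m1 ∈ Sat(A[(~wait | full) U AF full]) = {m1, m2, m3, m4, m5, m6, m7}, so the formula holds at m1.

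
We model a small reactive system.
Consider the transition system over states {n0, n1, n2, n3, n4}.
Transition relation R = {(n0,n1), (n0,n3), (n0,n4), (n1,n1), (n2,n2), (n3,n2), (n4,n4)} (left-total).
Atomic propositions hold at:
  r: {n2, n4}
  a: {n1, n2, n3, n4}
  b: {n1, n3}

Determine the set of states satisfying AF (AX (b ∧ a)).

Sat(b ∧ a) = {n1, n3}
Sat(AX (b ∧ a)) = {s : every successor in {n1, n3}} = {n1}
AF (AX (b ∧ a)): least fixpoint, start Z0 = {n1}, add states with every successor in Z. Already a fixed point.
Sat(AF (AX (b ∧ a))) = {n1}

{n1}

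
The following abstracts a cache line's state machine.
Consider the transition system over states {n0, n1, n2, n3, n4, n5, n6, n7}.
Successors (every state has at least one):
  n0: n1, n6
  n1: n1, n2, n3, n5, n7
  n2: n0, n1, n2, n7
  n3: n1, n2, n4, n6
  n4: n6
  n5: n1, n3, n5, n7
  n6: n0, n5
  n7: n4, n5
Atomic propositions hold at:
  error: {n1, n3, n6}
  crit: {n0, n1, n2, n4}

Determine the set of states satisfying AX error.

{n0, n4}

Sat(AX error) = {s : every successor in {n1, n3, n6}} = {n0, n4}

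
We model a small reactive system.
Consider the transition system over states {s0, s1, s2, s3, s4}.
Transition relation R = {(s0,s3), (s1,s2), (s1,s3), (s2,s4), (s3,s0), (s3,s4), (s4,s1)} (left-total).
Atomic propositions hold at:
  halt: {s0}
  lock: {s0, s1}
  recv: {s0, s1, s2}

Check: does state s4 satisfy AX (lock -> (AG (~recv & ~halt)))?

No

Sat(~recv) = {s3, s4}
Sat(~halt) = {s1, s2, s3, s4}
Sat(~recv & ~halt) = {s3, s4}
AG (~recv & ~halt): greatest fixpoint, start Z0 = {s3, s4}, keep only states in Sat with every successor in Z. Z1 = ∅; fixed.
Sat(AG (~recv & ~halt)) = ∅
Sat(lock -> (AG (~recv & ~halt))) = {s2, s3, s4}
Sat(AX (lock -> (AG (~recv & ~halt)))) = {s : every successor in {s2, s3, s4}} = {s0, s1, s2}
s4 ∉ Sat(AX (lock -> (AG (~recv & ~halt)))) = {s0, s1, s2}, so the formula does not hold at s4.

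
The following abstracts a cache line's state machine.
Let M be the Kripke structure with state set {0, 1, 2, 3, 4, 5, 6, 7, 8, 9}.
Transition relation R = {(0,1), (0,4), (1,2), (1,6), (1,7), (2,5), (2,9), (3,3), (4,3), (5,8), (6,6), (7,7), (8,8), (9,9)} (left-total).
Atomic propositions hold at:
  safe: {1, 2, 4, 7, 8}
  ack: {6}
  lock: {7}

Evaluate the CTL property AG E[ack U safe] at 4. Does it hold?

No

E[ack U safe]: least fixpoint, start Z0 = Sat(safe) = {1, 2, 4, 7, 8}, add states in Sat(ack) with some successor in Z. Already a fixed point.
Sat(E[ack U safe]) = {1, 2, 4, 7, 8}
AG E[ack U safe]: greatest fixpoint, start Z0 = {1, 2, 4, 7, 8}, keep only states in Sat with every successor in Z. Z1 = {7, 8}; fixed.
Sat(AG E[ack U safe]) = {7, 8}
4 ∉ Sat(AG E[ack U safe]) = {7, 8}, so the formula does not hold at 4.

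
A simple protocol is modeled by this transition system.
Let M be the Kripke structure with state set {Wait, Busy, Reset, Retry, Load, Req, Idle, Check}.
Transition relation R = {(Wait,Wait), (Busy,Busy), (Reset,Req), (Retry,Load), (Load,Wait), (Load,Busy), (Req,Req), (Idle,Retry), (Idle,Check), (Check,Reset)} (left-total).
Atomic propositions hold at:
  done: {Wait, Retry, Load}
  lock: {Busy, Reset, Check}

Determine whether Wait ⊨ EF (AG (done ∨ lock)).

Sat(done ∨ lock) = {Wait, Busy, Reset, Retry, Load, Check}
AG (done ∨ lock): greatest fixpoint, start Z0 = {Wait, Busy, Reset, Retry, Load, Check}, keep only states in Sat with every successor in Z. Z1 = {Wait, Busy, Retry, Load, Check}; Z2 = {Wait, Busy, Retry, Load}; fixed.
Sat(AG (done ∨ lock)) = {Wait, Busy, Retry, Load}
EF (AG (done ∨ lock)): least fixpoint, start Z0 = {Wait, Busy, Retry, Load}, add states with some successor in Z. Z1 = {Wait, Busy, Retry, Load, Idle}; fixed.
Sat(EF (AG (done ∨ lock))) = {Wait, Busy, Retry, Load, Idle}
Wait ∈ Sat(EF (AG (done ∨ lock))) = {Wait, Busy, Retry, Load, Idle}, so the formula holds at Wait.

Yes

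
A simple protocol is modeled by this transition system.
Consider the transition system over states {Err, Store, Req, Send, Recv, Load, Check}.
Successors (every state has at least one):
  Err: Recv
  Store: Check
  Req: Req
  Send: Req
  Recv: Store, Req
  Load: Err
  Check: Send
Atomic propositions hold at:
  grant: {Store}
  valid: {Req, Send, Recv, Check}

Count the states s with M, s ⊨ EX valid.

6

Sat(EX valid) = {s : some successor in {Req, Send, Recv, Check}} = {Err, Store, Req, Send, Recv, Check}
|Sat(EX valid)| = |{Err, Store, Req, Send, Recv, Check}| = 6.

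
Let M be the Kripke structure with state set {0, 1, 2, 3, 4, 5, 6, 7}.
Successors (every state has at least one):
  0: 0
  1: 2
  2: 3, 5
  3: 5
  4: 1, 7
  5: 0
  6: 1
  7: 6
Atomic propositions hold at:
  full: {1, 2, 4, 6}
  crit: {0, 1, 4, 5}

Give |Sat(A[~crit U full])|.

5

Sat(~crit) = {2, 3, 6, 7}
A[~crit U full]: least fixpoint, start Z0 = Sat(full) = {1, 2, 4, 6}, add states in Sat(~crit) with every successor in Z. Z1 = {1, 2, 4, 6, 7}; fixed.
Sat(A[~crit U full]) = {1, 2, 4, 6, 7}
|Sat(A[~crit U full])| = |{1, 2, 4, 6, 7}| = 5.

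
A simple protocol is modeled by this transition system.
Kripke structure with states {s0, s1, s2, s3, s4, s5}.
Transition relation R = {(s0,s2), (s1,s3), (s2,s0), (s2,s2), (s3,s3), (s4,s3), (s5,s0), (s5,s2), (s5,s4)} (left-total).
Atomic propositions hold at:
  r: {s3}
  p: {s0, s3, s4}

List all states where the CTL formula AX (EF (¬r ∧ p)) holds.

Sat(¬r) = {s0, s1, s2, s4, s5}
Sat(¬r ∧ p) = {s0, s4}
EF (¬r ∧ p): least fixpoint, start Z0 = {s0, s4}, add states with some successor in Z. Z1 = {s0, s2, s4, s5}; fixed.
Sat(EF (¬r ∧ p)) = {s0, s2, s4, s5}
Sat(AX (EF (¬r ∧ p))) = {s : every successor in {s0, s2, s4, s5}} = {s0, s2, s5}

{s0, s2, s5}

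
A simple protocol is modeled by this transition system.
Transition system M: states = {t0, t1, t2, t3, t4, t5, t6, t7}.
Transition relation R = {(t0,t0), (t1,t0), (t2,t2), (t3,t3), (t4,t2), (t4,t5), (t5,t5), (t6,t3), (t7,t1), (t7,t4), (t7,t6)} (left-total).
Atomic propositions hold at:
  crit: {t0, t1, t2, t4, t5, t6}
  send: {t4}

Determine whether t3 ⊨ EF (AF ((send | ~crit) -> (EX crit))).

Sat(~crit) = {t3, t7}
Sat(send | ~crit) = {t3, t4, t7}
Sat(EX crit) = {s : some successor in {t0, t1, t2, t4, t5, t6}} = {t0, t1, t2, t4, t5, t7}
Sat((send | ~crit) -> (EX crit)) = {t0, t1, t2, t4, t5, t6, t7}
AF ((send | ~crit) -> (EX crit)): least fixpoint, start Z0 = {t0, t1, t2, t4, t5, t6, t7}, add states with every successor in Z. Already a fixed point.
Sat(AF ((send | ~crit) -> (EX crit))) = {t0, t1, t2, t4, t5, t6, t7}
EF (AF ((send | ~crit) -> (EX crit))): least fixpoint, start Z0 = {t0, t1, t2, t4, t5, t6, t7}, add states with some successor in Z. Already a fixed point.
Sat(EF (AF ((send | ~crit) -> (EX crit)))) = {t0, t1, t2, t4, t5, t6, t7}
t3 ∉ Sat(EF (AF ((send | ~crit) -> (EX crit)))) = {t0, t1, t2, t4, t5, t6, t7}, so the formula does not hold at t3.

No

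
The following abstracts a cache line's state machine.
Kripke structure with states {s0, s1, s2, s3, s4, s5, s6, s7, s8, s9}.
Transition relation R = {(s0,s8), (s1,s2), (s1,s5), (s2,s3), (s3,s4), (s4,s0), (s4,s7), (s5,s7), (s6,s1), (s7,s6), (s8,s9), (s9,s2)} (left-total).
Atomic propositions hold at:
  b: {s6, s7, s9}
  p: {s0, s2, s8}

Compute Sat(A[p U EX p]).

{s0, s1, s4, s8, s9}

Sat(EX p) = {s : some successor in {s0, s2, s8}} = {s0, s1, s4, s9}
A[p U EX p]: least fixpoint, start Z0 = Sat(EX p) = {s0, s1, s4, s9}, add states in Sat(p) with every successor in Z. Z1 = {s0, s1, s4, s8, s9}; fixed.
Sat(A[p U EX p]) = {s0, s1, s4, s8, s9}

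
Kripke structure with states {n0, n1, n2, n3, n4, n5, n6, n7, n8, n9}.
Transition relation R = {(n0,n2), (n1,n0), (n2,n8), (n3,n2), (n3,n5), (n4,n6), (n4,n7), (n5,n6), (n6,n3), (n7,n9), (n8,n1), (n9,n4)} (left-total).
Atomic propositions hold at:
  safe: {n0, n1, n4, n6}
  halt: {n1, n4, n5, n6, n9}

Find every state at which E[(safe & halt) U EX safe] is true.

Sat(safe & halt) = {n1, n4, n6}
Sat(EX safe) = {s : some successor in {n0, n1, n4, n6}} = {n1, n4, n5, n8, n9}
E[(safe & halt) U EX safe]: least fixpoint, start Z0 = Sat(EX safe) = {n1, n4, n5, n8, n9}, add states in Sat(safe & halt) with some successor in Z. Already a fixed point.
Sat(E[(safe & halt) U EX safe]) = {n1, n4, n5, n8, n9}

{n1, n4, n5, n8, n9}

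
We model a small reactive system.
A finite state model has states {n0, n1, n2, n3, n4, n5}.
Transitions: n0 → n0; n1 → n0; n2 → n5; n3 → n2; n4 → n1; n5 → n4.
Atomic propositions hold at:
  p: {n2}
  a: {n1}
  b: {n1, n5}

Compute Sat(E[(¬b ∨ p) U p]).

{n2, n3}

Sat(¬b) = {n0, n2, n3, n4}
Sat(¬b ∨ p) = {n0, n2, n3, n4}
E[(¬b ∨ p) U p]: least fixpoint, start Z0 = Sat(p) = {n2}, add states in Sat(¬b ∨ p) with some successor in Z. Z1 = {n2, n3}; fixed.
Sat(E[(¬b ∨ p) U p]) = {n2, n3}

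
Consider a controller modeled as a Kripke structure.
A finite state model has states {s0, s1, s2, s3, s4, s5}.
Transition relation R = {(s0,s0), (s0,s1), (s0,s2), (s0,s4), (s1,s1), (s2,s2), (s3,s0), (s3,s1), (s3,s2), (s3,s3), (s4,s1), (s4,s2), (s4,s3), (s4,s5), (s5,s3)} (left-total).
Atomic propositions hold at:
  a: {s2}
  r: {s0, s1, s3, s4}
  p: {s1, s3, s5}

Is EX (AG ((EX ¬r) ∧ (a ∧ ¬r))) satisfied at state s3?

Yes

Sat(¬r) = {s2, s5}
Sat(EX ¬r) = {s : some successor in {s2, s5}} = {s0, s2, s3, s4}
Sat(a ∧ ¬r) = {s2}
Sat((EX ¬r) ∧ (a ∧ ¬r)) = {s2}
AG ((EX ¬r) ∧ (a ∧ ¬r)): greatest fixpoint, start Z0 = {s2}, keep only states in Sat with every successor in Z. Already a fixed point.
Sat(AG ((EX ¬r) ∧ (a ∧ ¬r))) = {s2}
Sat(EX (AG ((EX ¬r) ∧ (a ∧ ¬r)))) = {s : some successor in {s2}} = {s0, s2, s3, s4}
s3 ∈ Sat(EX (AG ((EX ¬r) ∧ (a ∧ ¬r)))) = {s0, s2, s3, s4}, so the formula holds at s3.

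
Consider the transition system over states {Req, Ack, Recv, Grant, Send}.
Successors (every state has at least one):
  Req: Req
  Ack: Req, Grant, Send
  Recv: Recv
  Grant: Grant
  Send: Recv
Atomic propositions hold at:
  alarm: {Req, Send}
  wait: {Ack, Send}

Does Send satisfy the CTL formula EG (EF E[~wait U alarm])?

Sat(~wait) = {Req, Recv, Grant}
E[~wait U alarm]: least fixpoint, start Z0 = Sat(alarm) = {Req, Send}, add states in Sat(~wait) with some successor in Z. Already a fixed point.
Sat(E[~wait U alarm]) = {Req, Send}
EF E[~wait U alarm]: least fixpoint, start Z0 = {Req, Send}, add states with some successor in Z. Z1 = {Req, Ack, Send}; fixed.
Sat(EF E[~wait U alarm]) = {Req, Ack, Send}
EG (EF E[~wait U alarm]): greatest fixpoint, start Z0 = {Req, Ack, Send}, keep only states in Sat with some successor in Z. Z1 = {Req, Ack}; fixed.
Sat(EG (EF E[~wait U alarm])) = {Req, Ack}
Send ∉ Sat(EG (EF E[~wait U alarm])) = {Req, Ack}, so the formula does not hold at Send.

No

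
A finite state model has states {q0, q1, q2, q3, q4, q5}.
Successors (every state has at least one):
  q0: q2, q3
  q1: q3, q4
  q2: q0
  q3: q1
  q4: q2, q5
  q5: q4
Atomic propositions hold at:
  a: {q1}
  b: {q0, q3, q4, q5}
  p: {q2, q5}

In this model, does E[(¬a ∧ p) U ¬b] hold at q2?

Sat(¬a) = {q0, q2, q3, q4, q5}
Sat(¬a ∧ p) = {q2, q5}
Sat(¬b) = {q1, q2}
E[(¬a ∧ p) U ¬b]: least fixpoint, start Z0 = Sat(¬b) = {q1, q2}, add states in Sat(¬a ∧ p) with some successor in Z. Already a fixed point.
Sat(E[(¬a ∧ p) U ¬b]) = {q1, q2}
q2 ∈ Sat(E[(¬a ∧ p) U ¬b]) = {q1, q2}, so the formula holds at q2.

Yes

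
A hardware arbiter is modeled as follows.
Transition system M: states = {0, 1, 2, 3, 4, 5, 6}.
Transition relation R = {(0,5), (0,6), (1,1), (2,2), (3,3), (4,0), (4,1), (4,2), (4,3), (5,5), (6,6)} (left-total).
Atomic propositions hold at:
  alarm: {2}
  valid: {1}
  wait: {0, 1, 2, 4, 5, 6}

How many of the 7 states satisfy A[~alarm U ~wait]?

1

Sat(~alarm) = {0, 1, 3, 4, 5, 6}
Sat(~wait) = {3}
A[~alarm U ~wait]: least fixpoint, start Z0 = Sat(~wait) = {3}, add states in Sat(~alarm) with every successor in Z. Already a fixed point.
Sat(A[~alarm U ~wait]) = {3}
|Sat(A[~alarm U ~wait])| = |{3}| = 1.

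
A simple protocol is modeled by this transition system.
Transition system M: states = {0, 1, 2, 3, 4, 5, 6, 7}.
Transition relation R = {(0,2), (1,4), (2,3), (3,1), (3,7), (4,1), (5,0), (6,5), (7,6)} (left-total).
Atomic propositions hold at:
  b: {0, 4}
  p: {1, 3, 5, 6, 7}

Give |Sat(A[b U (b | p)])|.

Sat(b | p) = {0, 1, 3, 4, 5, 6, 7}
A[b U (b | p)]: least fixpoint, start Z0 = Sat((b | p)) = {0, 1, 3, 4, 5, 6, 7}, add states in Sat(b) with every successor in Z. Already a fixed point.
Sat(A[b U (b | p)]) = {0, 1, 3, 4, 5, 6, 7}
|Sat(A[b U (b | p)])| = |{0, 1, 3, 4, 5, 6, 7}| = 7.

7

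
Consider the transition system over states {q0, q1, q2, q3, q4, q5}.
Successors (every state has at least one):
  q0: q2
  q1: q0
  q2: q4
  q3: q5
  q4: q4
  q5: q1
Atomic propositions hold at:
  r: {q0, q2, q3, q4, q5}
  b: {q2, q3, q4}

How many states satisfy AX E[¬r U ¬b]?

3

Sat(¬r) = {q1}
Sat(¬b) = {q0, q1, q5}
E[¬r U ¬b]: least fixpoint, start Z0 = Sat(¬b) = {q0, q1, q5}, add states in Sat(¬r) with some successor in Z. Already a fixed point.
Sat(E[¬r U ¬b]) = {q0, q1, q5}
Sat(AX E[¬r U ¬b]) = {s : every successor in {q0, q1, q5}} = {q1, q3, q5}
|Sat(AX E[¬r U ¬b])| = |{q1, q3, q5}| = 3.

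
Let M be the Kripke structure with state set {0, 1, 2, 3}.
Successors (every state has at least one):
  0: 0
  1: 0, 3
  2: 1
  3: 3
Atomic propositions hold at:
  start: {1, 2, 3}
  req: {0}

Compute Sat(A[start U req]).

{0}

A[start U req]: least fixpoint, start Z0 = Sat(req) = {0}, add states in Sat(start) with every successor in Z. Already a fixed point.
Sat(A[start U req]) = {0}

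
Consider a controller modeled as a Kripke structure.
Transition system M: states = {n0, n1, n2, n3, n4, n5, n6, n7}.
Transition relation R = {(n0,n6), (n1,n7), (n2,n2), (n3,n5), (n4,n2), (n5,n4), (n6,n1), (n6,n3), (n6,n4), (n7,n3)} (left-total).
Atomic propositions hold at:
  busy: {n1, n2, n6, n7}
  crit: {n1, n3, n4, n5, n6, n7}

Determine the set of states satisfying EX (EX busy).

{n0, n2, n4, n5, n6}

Sat(EX busy) = {s : some successor in {n1, n2, n6, n7}} = {n0, n1, n2, n4, n6}
Sat(EX (EX busy)) = {s : some successor in {n0, n1, n2, n4, n6}} = {n0, n2, n4, n5, n6}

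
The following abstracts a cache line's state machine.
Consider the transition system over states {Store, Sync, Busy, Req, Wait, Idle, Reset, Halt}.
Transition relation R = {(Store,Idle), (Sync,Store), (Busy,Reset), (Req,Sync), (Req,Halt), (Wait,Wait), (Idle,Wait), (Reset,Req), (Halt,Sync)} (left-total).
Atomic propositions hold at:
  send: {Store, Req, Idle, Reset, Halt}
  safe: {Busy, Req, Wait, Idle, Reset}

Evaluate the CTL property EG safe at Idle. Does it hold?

Yes

EG safe: greatest fixpoint, start Z0 = {Busy, Req, Wait, Idle, Reset}, keep only states in Sat with some successor in Z. Z1 = {Busy, Wait, Idle, Reset}; Z2 = {Busy, Wait, Idle}; Z3 = {Wait, Idle}; fixed.
Sat(EG safe) = {Wait, Idle}
Idle ∈ Sat(EG safe) = {Wait, Idle}, so the formula holds at Idle.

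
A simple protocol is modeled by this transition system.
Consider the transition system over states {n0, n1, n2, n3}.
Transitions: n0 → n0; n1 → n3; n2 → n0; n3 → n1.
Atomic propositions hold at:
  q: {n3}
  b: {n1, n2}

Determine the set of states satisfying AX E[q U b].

{n1, n3}

E[q U b]: least fixpoint, start Z0 = Sat(b) = {n1, n2}, add states in Sat(q) with some successor in Z. Z1 = {n1, n2, n3}; fixed.
Sat(E[q U b]) = {n1, n2, n3}
Sat(AX E[q U b]) = {s : every successor in {n1, n2, n3}} = {n1, n3}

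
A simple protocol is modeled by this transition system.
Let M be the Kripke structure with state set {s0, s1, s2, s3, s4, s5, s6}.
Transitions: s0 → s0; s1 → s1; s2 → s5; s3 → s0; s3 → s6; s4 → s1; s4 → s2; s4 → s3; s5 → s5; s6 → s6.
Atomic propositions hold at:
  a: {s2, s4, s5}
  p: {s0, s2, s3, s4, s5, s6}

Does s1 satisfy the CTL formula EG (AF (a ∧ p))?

Sat(a ∧ p) = {s2, s4, s5}
AF (a ∧ p): least fixpoint, start Z0 = {s2, s4, s5}, add states with every successor in Z. Already a fixed point.
Sat(AF (a ∧ p)) = {s2, s4, s5}
EG (AF (a ∧ p)): greatest fixpoint, start Z0 = {s2, s4, s5}, keep only states in Sat with some successor in Z. Already a fixed point.
Sat(EG (AF (a ∧ p))) = {s2, s4, s5}
s1 ∉ Sat(EG (AF (a ∧ p))) = {s2, s4, s5}, so the formula does not hold at s1.

No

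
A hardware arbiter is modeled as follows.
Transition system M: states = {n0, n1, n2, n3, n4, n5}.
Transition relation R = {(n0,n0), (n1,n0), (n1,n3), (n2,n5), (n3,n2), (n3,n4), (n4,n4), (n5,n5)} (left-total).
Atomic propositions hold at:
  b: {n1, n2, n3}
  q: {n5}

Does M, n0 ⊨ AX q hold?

Sat(AX q) = {s : every successor in {n5}} = {n2, n5}
n0 ∉ Sat(AX q) = {n2, n5}, so the formula does not hold at n0.

No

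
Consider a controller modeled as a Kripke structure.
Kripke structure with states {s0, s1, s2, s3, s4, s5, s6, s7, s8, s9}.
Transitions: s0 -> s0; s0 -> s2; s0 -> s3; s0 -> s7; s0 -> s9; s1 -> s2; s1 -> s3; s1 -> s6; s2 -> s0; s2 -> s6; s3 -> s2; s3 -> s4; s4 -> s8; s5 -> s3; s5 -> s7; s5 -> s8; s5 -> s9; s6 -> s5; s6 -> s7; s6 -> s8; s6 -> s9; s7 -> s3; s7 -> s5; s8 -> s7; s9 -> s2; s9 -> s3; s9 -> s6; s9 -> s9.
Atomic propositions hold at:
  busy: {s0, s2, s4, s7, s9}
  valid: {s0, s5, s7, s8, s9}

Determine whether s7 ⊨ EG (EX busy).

No

Sat(EX busy) = {s : some successor in {s0, s2, s4, s7, s9}} = {s0, s1, s2, s3, s5, s6, s8, s9}
EG (EX busy): greatest fixpoint, start Z0 = {s0, s1, s2, s3, s5, s6, s8, s9}, keep only states in Sat with some successor in Z. Z1 = {s0, s1, s2, s3, s5, s6, s9}; fixed.
Sat(EG (EX busy)) = {s0, s1, s2, s3, s5, s6, s9}
s7 ∉ Sat(EG (EX busy)) = {s0, s1, s2, s3, s5, s6, s9}, so the formula does not hold at s7.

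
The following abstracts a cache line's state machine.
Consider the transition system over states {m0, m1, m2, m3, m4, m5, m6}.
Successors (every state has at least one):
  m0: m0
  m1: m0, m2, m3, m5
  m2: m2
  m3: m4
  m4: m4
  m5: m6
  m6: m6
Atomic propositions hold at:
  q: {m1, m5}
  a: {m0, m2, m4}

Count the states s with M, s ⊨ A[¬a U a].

4

Sat(¬a) = {m1, m3, m5, m6}
A[¬a U a]: least fixpoint, start Z0 = Sat(a) = {m0, m2, m4}, add states in Sat(¬a) with every successor in Z. Z1 = {m0, m2, m3, m4}; fixed.
Sat(A[¬a U a]) = {m0, m2, m3, m4}
|Sat(A[¬a U a])| = |{m0, m2, m3, m4}| = 4.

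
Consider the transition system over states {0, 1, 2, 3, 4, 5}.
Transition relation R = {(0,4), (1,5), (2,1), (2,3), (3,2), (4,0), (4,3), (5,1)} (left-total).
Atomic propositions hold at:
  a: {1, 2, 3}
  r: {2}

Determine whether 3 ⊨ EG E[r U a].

E[r U a]: least fixpoint, start Z0 = Sat(a) = {1, 2, 3}, add states in Sat(r) with some successor in Z. Already a fixed point.
Sat(E[r U a]) = {1, 2, 3}
EG E[r U a]: greatest fixpoint, start Z0 = {1, 2, 3}, keep only states in Sat with some successor in Z. Z1 = {2, 3}; fixed.
Sat(EG E[r U a]) = {2, 3}
3 ∈ Sat(EG E[r U a]) = {2, 3}, so the formula holds at 3.

Yes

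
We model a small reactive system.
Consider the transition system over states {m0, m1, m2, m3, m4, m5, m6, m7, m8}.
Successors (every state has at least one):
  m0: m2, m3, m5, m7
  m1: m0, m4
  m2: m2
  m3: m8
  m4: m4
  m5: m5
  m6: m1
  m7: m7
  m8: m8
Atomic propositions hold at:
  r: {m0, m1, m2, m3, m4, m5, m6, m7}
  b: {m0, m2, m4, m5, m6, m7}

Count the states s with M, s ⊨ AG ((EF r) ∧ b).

4

EF r: least fixpoint, start Z0 = {m0, m1, m2, m3, m4, m5, m6, m7}, add states with some successor in Z. Already a fixed point.
Sat(EF r) = {m0, m1, m2, m3, m4, m5, m6, m7}
Sat((EF r) ∧ b) = {m0, m2, m4, m5, m6, m7}
AG ((EF r) ∧ b): greatest fixpoint, start Z0 = {m0, m2, m4, m5, m6, m7}, keep only states in Sat with every successor in Z. Z1 = {m2, m4, m5, m7}; fixed.
Sat(AG ((EF r) ∧ b)) = {m2, m4, m5, m7}
|Sat(AG ((EF r) ∧ b))| = |{m2, m4, m5, m7}| = 4.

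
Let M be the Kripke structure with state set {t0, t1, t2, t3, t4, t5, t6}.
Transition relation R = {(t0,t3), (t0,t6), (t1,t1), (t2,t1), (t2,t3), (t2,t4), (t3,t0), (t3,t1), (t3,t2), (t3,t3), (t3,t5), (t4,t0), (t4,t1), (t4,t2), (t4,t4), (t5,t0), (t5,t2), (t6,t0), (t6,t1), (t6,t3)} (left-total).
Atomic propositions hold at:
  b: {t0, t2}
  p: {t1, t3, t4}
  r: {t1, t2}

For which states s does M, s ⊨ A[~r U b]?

{t0, t2, t5}

Sat(~r) = {t0, t3, t4, t5, t6}
A[~r U b]: least fixpoint, start Z0 = Sat(b) = {t0, t2}, add states in Sat(~r) with every successor in Z. Z1 = {t0, t2, t5}; fixed.
Sat(A[~r U b]) = {t0, t2, t5}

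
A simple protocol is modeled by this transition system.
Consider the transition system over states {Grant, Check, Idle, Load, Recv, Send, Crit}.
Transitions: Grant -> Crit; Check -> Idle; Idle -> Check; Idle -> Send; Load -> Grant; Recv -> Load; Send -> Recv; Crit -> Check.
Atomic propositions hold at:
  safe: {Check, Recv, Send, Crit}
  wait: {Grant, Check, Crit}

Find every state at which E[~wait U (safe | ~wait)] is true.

{Check, Idle, Load, Recv, Send, Crit}

Sat(~wait) = {Idle, Load, Recv, Send}
Sat(safe | ~wait) = {Check, Idle, Load, Recv, Send, Crit}
E[~wait U (safe | ~wait)]: least fixpoint, start Z0 = Sat((safe | ~wait)) = {Check, Idle, Load, Recv, Send, Crit}, add states in Sat(~wait) with some successor in Z. Already a fixed point.
Sat(E[~wait U (safe | ~wait)]) = {Check, Idle, Load, Recv, Send, Crit}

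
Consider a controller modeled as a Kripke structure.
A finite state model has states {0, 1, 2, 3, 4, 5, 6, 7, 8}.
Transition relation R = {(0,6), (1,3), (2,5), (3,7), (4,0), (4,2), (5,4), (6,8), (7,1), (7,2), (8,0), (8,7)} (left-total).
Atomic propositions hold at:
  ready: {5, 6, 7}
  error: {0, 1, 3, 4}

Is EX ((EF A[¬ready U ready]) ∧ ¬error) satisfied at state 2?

Sat(¬ready) = {0, 1, 2, 3, 4, 8}
A[¬ready U ready]: least fixpoint, start Z0 = Sat(ready) = {5, 6, 7}, add states in Sat(¬ready) with every successor in Z. Z1 = {0, 2, 3, 5, 6, 7}; Z2 = {0, 1, 2, 3, 4, 5, 6, 7, 8}; fixed.
Sat(A[¬ready U ready]) = {0, 1, 2, 3, 4, 5, 6, 7, 8}
EF A[¬ready U ready]: least fixpoint, start Z0 = {0, 1, 2, 3, 4, 5, 6, 7, 8}, add states with some successor in Z. Already a fixed point.
Sat(EF A[¬ready U ready]) = {0, 1, 2, 3, 4, 5, 6, 7, 8}
Sat(¬error) = {2, 5, 6, 7, 8}
Sat((EF A[¬ready U ready]) ∧ ¬error) = {2, 5, 6, 7, 8}
Sat(EX ((EF A[¬ready U ready]) ∧ ¬error)) = {s : some successor in {2, 5, 6, 7, 8}} = {0, 2, 3, 4, 6, 7, 8}
2 ∈ Sat(EX ((EF A[¬ready U ready]) ∧ ¬error)) = {0, 2, 3, 4, 6, 7, 8}, so the formula holds at 2.

Yes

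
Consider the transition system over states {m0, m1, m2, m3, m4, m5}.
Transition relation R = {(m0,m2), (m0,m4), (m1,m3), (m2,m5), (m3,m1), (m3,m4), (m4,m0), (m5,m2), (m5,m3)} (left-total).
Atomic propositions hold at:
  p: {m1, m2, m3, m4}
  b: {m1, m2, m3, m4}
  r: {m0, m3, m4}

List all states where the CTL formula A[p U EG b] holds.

EG b: greatest fixpoint, start Z0 = {m1, m2, m3, m4}, keep only states in Sat with some successor in Z. Z1 = {m1, m3}; fixed.
Sat(EG b) = {m1, m3}
A[p U EG b]: least fixpoint, start Z0 = Sat(EG b) = {m1, m3}, add states in Sat(p) with every successor in Z. Already a fixed point.
Sat(A[p U EG b]) = {m1, m3}

{m1, m3}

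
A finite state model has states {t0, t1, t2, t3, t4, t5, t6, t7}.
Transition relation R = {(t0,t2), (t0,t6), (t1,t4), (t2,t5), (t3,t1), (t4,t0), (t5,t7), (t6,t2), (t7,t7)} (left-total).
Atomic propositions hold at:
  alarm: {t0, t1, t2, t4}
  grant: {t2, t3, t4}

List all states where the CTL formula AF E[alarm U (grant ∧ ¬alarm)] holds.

Sat(¬alarm) = {t3, t5, t6, t7}
Sat(grant ∧ ¬alarm) = {t3}
E[alarm U (grant ∧ ¬alarm)]: least fixpoint, start Z0 = Sat((grant ∧ ¬alarm)) = {t3}, add states in Sat(alarm) with some successor in Z. Already a fixed point.
Sat(E[alarm U (grant ∧ ¬alarm)]) = {t3}
AF E[alarm U (grant ∧ ¬alarm)]: least fixpoint, start Z0 = {t3}, add states with every successor in Z. Already a fixed point.
Sat(AF E[alarm U (grant ∧ ¬alarm)]) = {t3}

{t3}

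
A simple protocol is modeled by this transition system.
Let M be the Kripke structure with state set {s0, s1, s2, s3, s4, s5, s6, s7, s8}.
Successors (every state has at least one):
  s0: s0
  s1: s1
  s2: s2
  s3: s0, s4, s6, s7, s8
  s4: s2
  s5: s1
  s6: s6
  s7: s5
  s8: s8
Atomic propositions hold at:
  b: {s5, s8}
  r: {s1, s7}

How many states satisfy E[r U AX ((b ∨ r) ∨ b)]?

Sat(b ∨ r) = {s1, s5, s7, s8}
Sat((b ∨ r) ∨ b) = {s1, s5, s7, s8}
Sat(AX ((b ∨ r) ∨ b)) = {s : every successor in {s1, s5, s7, s8}} = {s1, s5, s7, s8}
E[r U AX ((b ∨ r) ∨ b)]: least fixpoint, start Z0 = Sat(AX ((b ∨ r) ∨ b)) = {s1, s5, s7, s8}, add states in Sat(r) with some successor in Z. Already a fixed point.
Sat(E[r U AX ((b ∨ r) ∨ b)]) = {s1, s5, s7, s8}
|Sat(E[r U AX ((b ∨ r) ∨ b)])| = |{s1, s5, s7, s8}| = 4.

4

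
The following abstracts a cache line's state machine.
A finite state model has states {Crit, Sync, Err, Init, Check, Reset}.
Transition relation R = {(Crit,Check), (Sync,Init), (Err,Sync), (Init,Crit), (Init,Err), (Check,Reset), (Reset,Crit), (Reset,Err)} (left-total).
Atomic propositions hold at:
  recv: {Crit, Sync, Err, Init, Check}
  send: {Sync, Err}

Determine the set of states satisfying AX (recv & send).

{Err}

Sat(recv & send) = {Sync, Err}
Sat(AX (recv & send)) = {s : every successor in {Sync, Err}} = {Err}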